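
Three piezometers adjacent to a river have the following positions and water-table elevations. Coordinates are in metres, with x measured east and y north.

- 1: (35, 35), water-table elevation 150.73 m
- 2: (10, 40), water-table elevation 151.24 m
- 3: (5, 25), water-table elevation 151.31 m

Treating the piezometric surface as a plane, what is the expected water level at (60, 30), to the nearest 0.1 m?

Differences from 1: to 2 (Δx, Δy, Δh) = (-25, 5, +0.51); to 3 = (-30, -10, +0.58).
Solve a·Δx + b·Δy = Δh: det = (-25)·(-10) − (-30)·5 = 400.
∂h/∂x = [(+0.51)·(-10) − (+0.58)·5] / 400 = -0.02000
∂h/∂y = [(-25)·(+0.58) − (-30)·(+0.51)] / 400 = +0.002000
h(60, 30) = 150.73 + (-0.02000)·(25) + (+0.002000)·(-5) = 150.73 -0.500 -0.010 = 150.220 m.

150.2 m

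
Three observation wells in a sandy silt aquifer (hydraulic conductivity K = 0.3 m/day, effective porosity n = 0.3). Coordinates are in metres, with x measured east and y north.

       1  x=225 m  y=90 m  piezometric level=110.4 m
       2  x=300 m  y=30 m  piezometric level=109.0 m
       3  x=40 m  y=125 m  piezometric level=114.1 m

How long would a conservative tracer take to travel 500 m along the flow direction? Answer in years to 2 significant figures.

67 years

Taking 1 as reference: 2−1 = (75, -60, -1.4); 3−1 = (-185, 35, +3.7).
Solve a·Δx + b·Δy = Δh: det = 75·35 − (-185)·(-60) = -8475.
∂h/∂x = [(-1.4)·35 − (+3.7)·(-60)] / -8475 = -0.02041
∂h/∂y = [75·(+3.7) − (-185)·(-1.4)] / -8475 = -0.002183
|∇h| = √(-0.02041² + -0.002183²) = 0.02053
Seepage velocity v = K·i/n = 0.3 × 0.02053 / 0.3 = 0.02053 m/day.
t = 500 / 0.02053 = 2.435e+04 days = 66.7 years.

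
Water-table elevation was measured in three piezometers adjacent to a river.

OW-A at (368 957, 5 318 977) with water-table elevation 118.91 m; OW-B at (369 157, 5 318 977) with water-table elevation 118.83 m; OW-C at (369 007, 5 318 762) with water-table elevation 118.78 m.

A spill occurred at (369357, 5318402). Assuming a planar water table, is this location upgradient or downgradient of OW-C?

Differences from OW-A: to OW-B (Δx, Δy, Δh) = (200, 0, -0.08); to OW-C = (50, -215, -0.13).
Determinant of the coordinate differences = 200·(-215) − 50·0 = -43000.
∂h/∂x = [(-0.08)·(-215) − (-0.13)·0] / -43000 = -0.0004000
∂h/∂y = [200·(-0.13) − 50·(-0.08)] / -43000 = +0.0005116
Head at (369357, 5318402) = 118.91 + (-0.0004000)·(400) + (+0.0005116)·(-575) = 118.46 m.
That is lower than the 118.78 m at OW-C, so the point is downgradient.

downgradient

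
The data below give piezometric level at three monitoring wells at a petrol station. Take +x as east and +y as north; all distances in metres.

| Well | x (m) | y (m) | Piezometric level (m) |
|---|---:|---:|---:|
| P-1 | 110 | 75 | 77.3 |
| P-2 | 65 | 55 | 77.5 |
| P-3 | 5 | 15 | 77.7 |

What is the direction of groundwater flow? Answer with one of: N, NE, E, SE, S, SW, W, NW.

SE

Taking P-1 as reference: P-2−P-1 = (-45, -20, +0.2); P-3−P-1 = (-105, -60, +0.4).
Solve a·Δx + b·Δy = Δh: det = (-45)·(-60) − (-105)·(-20) = 600.
∂h/∂x = [(+0.2)·(-60) − (+0.4)·(-20)] / 600 = -0.006667
∂h/∂y = [(-45)·(+0.4) − (-105)·(+0.2)] / 600 = +0.005000
Flow = −∇h = (+0.006667 east, -0.005000 north), which points southeast.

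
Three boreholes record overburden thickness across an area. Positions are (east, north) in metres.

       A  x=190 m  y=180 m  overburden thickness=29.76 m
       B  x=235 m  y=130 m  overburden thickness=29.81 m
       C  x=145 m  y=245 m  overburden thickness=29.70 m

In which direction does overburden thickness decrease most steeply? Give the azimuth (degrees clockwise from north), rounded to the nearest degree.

331°

With d = a·x + b·y + c and A as origin, the differences give:
  45·a + (-50)·b = +0.05
  (-45)·a + 65·b = -0.06
Eliminate b (×65 and ×(-50), subtract): 675·a = 0.250 → a = ∂d/∂x = +0.0003704
Back-substitute: b = ∂d/∂y = -0.0006667.
Steepest decrease is along −∇f: components (-0.0003704 E, +0.0006667 N).
Azimuth = atan2(-0.0003704, +0.0006667) = 330.9° ≈ 331°.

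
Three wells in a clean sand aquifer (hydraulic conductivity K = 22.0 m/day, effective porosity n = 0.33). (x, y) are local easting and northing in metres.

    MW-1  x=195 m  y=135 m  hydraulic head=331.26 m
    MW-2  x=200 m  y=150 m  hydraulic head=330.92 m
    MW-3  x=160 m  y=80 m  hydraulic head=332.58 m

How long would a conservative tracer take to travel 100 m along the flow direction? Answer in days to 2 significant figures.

69 days

Taking MW-1 as reference: MW-2−MW-1 = (5, 15, -0.34); MW-3−MW-1 = (-35, -55, +1.32).
Determinant of the coordinate differences = 5·(-55) − (-35)·15 = 250.
∂h/∂x = [(-0.34)·(-55) − (+1.32)·15] / 250 = -0.004400
∂h/∂y = [5·(+1.32) − (-35)·(-0.34)] / 250 = -0.02120
|∇h| = √(-0.004400² + -0.02120²) = 0.02165
Seepage velocity v = K·i/n = 22.0 × 0.02165 / 0.33 = 1.443 m/day.
t = 100 / 1.443 = 69.3 days.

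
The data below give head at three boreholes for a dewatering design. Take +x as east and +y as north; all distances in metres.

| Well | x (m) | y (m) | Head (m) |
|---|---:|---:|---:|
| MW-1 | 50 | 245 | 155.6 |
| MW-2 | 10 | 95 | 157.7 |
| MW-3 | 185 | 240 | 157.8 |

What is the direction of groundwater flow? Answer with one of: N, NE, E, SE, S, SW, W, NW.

With h = a·x + b·y + c and MW-1 as origin, the differences give:
  (-40)·a + (-150)·b = +2.1
  135·a + (-5)·b = +2.2
Eliminate b (×(-5) and ×(-150), subtract): 20450·a = 319.50 → a = ∂h/∂x = +0.01562
Back-substitute: b = ∂h/∂y = -0.01817.
Flow = −∇h = (-0.01562 east, +0.01817 north), which points northwest.

NW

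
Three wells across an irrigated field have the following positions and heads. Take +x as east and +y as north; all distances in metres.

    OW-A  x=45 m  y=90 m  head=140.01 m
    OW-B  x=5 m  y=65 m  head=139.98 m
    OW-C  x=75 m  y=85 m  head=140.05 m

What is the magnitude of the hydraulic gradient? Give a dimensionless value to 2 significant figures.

Differences from OW-A: to OW-B (Δx, Δy, Δh) = (-40, -25, -0.03); to OW-C = (30, -5, +0.04).
Determinant of the coordinate differences = (-40)·(-5) − 30·(-25) = 950.
∂h/∂x = [(-0.03)·(-5) − (+0.04)·(-25)] / 950 = +0.001211
∂h/∂y = [(-40)·(+0.04) − 30·(-0.03)] / 950 = -0.0007368
|∇h| = √(0.001211² + -0.0007368²) = 0.001418

0.0014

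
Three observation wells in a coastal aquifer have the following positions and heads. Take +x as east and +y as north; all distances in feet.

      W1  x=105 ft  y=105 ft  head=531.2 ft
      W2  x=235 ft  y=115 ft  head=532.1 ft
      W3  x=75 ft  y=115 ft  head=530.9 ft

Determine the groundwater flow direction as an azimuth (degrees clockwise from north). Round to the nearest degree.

315°

With h = a·x + b·y + c and W1 as origin, the differences give:
  130·a + 10·b = +0.9
  (-30)·a + 10·b = -0.3
Eliminate b (×10 and ×10, subtract): 1600·a = 12.00 → a = ∂h/∂x = +0.007500
Back-substitute: b = ∂h/∂y = -0.007500.
Flow direction (−∇h) has components (-0.007500 E, +0.007500 N).
Azimuth = atan2(E, N) = atan2(-0.007500, +0.007500) = 315.0° ≈ 315°.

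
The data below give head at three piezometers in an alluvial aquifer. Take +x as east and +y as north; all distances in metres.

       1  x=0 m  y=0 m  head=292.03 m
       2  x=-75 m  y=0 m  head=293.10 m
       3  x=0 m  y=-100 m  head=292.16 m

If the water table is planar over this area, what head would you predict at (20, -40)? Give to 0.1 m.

291.8 m

∂h/∂x = (293.10 − 292.03) / (-75 − 0) = -0.01427
∂h/∂y = (292.16 − 292.03) / (-100 − 0) = -0.001300
h(20, -40) = 292.03 + (-0.01427)·(20) + (-0.001300)·(-40) = 292.03 -0.285 +0.052 = 291.797 m.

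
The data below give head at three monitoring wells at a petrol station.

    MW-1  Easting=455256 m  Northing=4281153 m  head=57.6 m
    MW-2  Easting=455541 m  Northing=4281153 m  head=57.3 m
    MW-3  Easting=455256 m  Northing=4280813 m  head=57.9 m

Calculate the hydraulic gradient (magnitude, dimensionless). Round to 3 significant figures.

∂h/∂x = (57.3 − 57.6) / (455541 − 455256) = -0.001053
∂h/∂y = (57.9 − 57.6) / (4280813 − 4281153) = -0.0008824
|∇h| = √(-0.001053² + -0.0008824²) = 0.001374

0.00137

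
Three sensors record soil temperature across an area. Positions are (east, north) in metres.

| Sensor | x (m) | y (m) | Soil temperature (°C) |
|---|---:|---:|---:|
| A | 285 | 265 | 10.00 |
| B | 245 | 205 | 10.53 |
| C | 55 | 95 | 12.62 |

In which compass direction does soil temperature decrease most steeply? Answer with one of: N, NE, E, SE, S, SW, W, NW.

With T = a·x + b·y + c and A as origin, the differences give:
  (-40)·a + (-60)·b = +0.53
  (-230)·a + (-170)·b = +2.62
Eliminate b (×(-170) and ×(-60), subtract): -7000·a = 67.100 → a = ∂T/∂x = -0.009586
Back-substitute: b = ∂T/∂y = -0.002443.
Steepest decrease is along −∇f = (+0.009586 E, +0.002443 N) → east.

E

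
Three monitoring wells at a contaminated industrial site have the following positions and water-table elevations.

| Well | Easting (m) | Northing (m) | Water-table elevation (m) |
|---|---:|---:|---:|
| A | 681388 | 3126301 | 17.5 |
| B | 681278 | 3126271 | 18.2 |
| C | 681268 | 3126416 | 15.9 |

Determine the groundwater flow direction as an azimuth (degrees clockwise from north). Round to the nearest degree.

With h = a·x + b·y + c and A as origin, the differences give:
  (-110)·a + (-30)·b = +0.7
  (-120)·a + 115·b = -1.6
Eliminate b (×115 and ×(-30), subtract): -16250·a = 32.50 → a = ∂h/∂x = -0.002000
Back-substitute: b = ∂h/∂y = -0.01600.
Flow direction (−∇h) has components (+0.002000 E, +0.01600 N).
Azimuth = atan2(E, N) = atan2(+0.002000, +0.01600) = 7.1° ≈ 007°.

007°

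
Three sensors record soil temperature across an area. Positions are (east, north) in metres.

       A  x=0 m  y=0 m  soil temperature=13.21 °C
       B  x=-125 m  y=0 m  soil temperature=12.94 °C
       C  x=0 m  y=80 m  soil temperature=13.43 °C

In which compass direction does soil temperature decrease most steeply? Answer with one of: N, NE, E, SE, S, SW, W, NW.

SW

∂T/∂x = (12.94 − 13.21) / (-125 − 0) = +0.002160
∂T/∂y = (13.43 − 13.21) / (80 − 0) = +0.002750
Steepest decrease is along −∇f = (-0.002160 E, -0.002750 N) → southwest.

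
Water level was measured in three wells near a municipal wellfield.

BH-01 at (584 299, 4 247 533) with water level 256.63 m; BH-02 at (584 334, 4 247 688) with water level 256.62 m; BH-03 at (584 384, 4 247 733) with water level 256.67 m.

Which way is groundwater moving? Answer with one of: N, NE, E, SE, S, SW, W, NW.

Taking BH-01 as reference: BH-02−BH-01 = (35, 155, -0.01); BH-03−BH-01 = (85, 200, +0.04).
Solve a·Δx + b·Δy = Δh: det = 35·200 − 85·155 = -6175.
∂h/∂x = [(-0.01)·200 − (+0.04)·155] / -6175 = +0.001328
∂h/∂y = [35·(+0.04) − 85·(-0.01)] / -6175 = -0.0003644
Flow = −∇h = (-0.001328 east, +0.0003644 north), which points west.

W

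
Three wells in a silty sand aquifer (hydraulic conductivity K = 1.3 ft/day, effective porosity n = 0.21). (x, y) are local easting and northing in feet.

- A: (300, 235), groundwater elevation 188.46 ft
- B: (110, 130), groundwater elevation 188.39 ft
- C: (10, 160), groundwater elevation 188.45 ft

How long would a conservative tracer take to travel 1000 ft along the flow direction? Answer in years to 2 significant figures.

380 years

Three-point gradient (reference A): Δ to B = (-190, -105, -0.07), Δ to C = (-290, -75, -0.01).
∂h/∂x = -0.0002593, ∂h/∂y = +0.001136 (det = -16200).
|∇h| = √(-0.0002593² + 0.001136²) = 0.001165
Seepage velocity v = K·i/n = 1.3 × 0.001165 / 0.21 = 0.007212 ft/day.
t = 1000 / 0.007212 = 1.387e+05 days = 380 years.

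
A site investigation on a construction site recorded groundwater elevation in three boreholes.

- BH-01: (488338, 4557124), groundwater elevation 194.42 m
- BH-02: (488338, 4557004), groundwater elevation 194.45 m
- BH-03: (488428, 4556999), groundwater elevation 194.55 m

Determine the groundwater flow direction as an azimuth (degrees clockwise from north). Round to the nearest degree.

Taking BH-01 as reference: BH-02−BH-01 = (0, -120, +0.03); BH-03−BH-01 = (90, -125, +0.13).
Solve a·Δx + b·Δy = Δh: det = 0·(-125) − 90·(-120) = 10800.
∂h/∂x = [(+0.03)·(-125) − (+0.13)·(-120)] / 10800 = +0.001097
∂h/∂y = [0·(+0.13) − 90·(+0.03)] / 10800 = -0.0002500
Flow direction (−∇h) has components (-0.001097 E, +0.0002500 N).
Azimuth = atan2(E, N) = atan2(-0.001097, +0.0002500) = 282.8° ≈ 283°.

283°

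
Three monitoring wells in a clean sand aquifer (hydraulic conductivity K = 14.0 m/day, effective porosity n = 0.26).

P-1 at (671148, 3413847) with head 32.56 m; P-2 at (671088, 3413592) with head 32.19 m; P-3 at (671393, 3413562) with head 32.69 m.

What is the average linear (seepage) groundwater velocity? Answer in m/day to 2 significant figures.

0.11 m/day

Three-point gradient (reference P-1): Δ to P-2 = (-60, -255, -0.37), Δ to P-3 = (245, -285, +0.13).
∂h/∂x = +0.001742, ∂h/∂y = +0.001041 (det = 79575).
|∇h| = √(0.001742² + 0.001041²) = 0.002029
Seepage velocity v = K·i/n = 14.0 × 0.002029 / 0.26 = 0.1093 m/day.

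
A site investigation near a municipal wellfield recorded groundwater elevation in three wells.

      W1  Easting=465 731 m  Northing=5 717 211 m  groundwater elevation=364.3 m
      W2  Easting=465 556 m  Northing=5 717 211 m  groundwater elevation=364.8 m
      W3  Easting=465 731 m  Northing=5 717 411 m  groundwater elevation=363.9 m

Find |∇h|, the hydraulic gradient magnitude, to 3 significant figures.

0.00349

∂h/∂x = (364.8 − 364.3) / (465556 − 465731) = -0.002857
∂h/∂y = (363.9 − 364.3) / (5717411 − 5717211) = -0.002000
|∇h| = √(-0.002857² + -0.002000²) = 0.003487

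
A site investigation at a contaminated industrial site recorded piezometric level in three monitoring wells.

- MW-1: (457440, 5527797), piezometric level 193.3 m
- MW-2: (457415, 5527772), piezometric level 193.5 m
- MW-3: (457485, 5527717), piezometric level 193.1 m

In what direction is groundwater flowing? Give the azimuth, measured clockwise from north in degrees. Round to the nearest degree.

079°

Differences from MW-1: to MW-2 (Δx, Δy, Δh) = (-25, -25, +0.2); to MW-3 = (45, -80, -0.2).
Determinant of the coordinate differences = (-25)·(-80) − 45·(-25) = 3125.
∂h/∂x = [(+0.2)·(-80) − (-0.2)·(-25)] / 3125 = -0.006720
∂h/∂y = [(-25)·(-0.2) − 45·(+0.2)] / 3125 = -0.001280
Flow direction (−∇h) has components (+0.006720 E, +0.001280 N).
Azimuth = atan2(E, N) = atan2(+0.006720, +0.001280) = 79.2° ≈ 079°.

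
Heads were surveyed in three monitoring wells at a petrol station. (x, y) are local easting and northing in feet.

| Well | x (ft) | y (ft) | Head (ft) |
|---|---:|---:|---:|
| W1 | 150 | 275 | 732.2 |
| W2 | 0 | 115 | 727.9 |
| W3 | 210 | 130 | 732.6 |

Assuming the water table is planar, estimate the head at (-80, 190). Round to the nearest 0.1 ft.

726.6 ft

Differences from W1: to W2 (Δx, Δy, Δh) = (-150, -160, -4.3); to W3 = (60, -145, +0.4).
Determinant of the coordinate differences = (-150)·(-145) − 60·(-160) = 31350.
∂h/∂x = [(-4.3)·(-145) − (+0.4)·(-160)] / 31350 = +0.02193
∂h/∂y = [(-150)·(+0.4) − 60·(-4.3)] / 31350 = +0.006316
h(-80, 190) = 732.2 + (+0.02193)·(-230) + (+0.006316)·(-85) = 732.2 -5.044 -0.537 = 726.619 ft.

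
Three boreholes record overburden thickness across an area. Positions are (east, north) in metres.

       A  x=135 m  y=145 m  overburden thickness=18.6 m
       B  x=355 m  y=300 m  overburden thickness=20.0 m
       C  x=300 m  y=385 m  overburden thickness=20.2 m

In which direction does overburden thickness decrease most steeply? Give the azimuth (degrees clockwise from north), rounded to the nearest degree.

216°

With d = a·x + b·y + c and A as origin, the differences give:
  220·a + 155·b = +1.4
  165·a + 240·b = +1.6
Eliminate b (×240 and ×155, subtract): 27225·a = 88.00 → a = ∂d/∂x = +0.003232
Back-substitute: b = ∂d/∂y = +0.004444.
Steepest decrease is along −∇f: components (-0.003232 E, -0.004444 N).
Azimuth = atan2(-0.003232, -0.004444) = 216.0° ≈ 216°.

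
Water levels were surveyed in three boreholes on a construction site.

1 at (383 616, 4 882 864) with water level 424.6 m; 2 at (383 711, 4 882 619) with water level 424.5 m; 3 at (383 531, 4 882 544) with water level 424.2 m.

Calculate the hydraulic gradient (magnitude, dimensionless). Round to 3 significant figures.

Differences from 1: to 2 (Δx, Δy, Δh) = (95, -245, -0.1); to 3 = (-85, -320, -0.4).
Solve a·Δx + b·Δy = Δh: det = 95·(-320) − (-85)·(-245) = -51225.
∂h/∂x = [(-0.1)·(-320) − (-0.4)·(-245)] / -51225 = +0.001288
∂h/∂y = [95·(-0.4) − (-85)·(-0.1)] / -51225 = +0.0009078
|∇h| = √(0.001288² + 0.0009078²) = 0.001576

0.00158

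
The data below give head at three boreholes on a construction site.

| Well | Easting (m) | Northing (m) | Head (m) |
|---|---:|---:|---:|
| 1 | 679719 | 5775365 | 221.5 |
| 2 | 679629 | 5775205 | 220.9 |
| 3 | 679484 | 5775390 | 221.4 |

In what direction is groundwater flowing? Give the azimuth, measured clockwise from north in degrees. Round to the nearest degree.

Three-point gradient (reference 1): Δ to 2 = (-90, -160, -0.6), Δ to 3 = (-235, 25, -0.1).
∂h/∂x = +0.0007779, ∂h/∂y = +0.003312 (det = -39850).
Flow direction (−∇h) has components (-0.0007779 E, -0.003312 N).
Azimuth = atan2(E, N) = atan2(-0.0007779, -0.003312) = 193.2° ≈ 193°.

193°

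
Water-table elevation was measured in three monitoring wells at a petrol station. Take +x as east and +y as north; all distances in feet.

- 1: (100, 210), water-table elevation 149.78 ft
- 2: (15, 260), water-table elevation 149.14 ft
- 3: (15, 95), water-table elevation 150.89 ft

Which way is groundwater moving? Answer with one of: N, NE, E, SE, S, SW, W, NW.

Taking 1 as reference: 2−1 = (-85, 50, -0.64); 3−1 = (-85, -115, +1.11).
Solve a·Δx + b·Δy = Δh: det = (-85)·(-115) − (-85)·50 = 14025.
∂h/∂x = [(-0.64)·(-115) − (+1.11)·50] / 14025 = +0.001291
∂h/∂y = [(-85)·(+1.11) − (-85)·(-0.64)] / 14025 = -0.01061
Flow = −∇h = (-0.001291 east, +0.01061 north), which points north.

N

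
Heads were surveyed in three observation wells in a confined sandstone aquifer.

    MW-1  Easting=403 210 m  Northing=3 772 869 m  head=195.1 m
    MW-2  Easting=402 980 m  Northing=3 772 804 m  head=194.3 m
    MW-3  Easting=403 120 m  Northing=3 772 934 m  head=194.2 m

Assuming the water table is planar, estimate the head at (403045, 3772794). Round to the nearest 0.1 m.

Differences from MW-1: to MW-2 (Δx, Δy, Δh) = (-230, -65, -0.8); to MW-3 = (-90, 65, -0.9).
Determinant of the coordinate differences = (-230)·65 − (-90)·(-65) = -20800.
∂h/∂x = [(-0.8)·65 − (-0.9)·(-65)] / -20800 = +0.005312
∂h/∂y = [(-230)·(-0.9) − (-90)·(-0.8)] / -20800 = -0.006490
h(403045, 3772794) = 195.1 + (+0.005312)·(-165) + (-0.006490)·(-75) = 195.1 -0.877 +0.487 = 194.710 m.

194.7 m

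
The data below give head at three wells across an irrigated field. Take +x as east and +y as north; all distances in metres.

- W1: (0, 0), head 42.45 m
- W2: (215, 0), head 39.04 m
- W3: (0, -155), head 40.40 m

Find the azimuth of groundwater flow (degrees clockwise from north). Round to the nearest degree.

130°

∂h/∂x = (39.04 − 42.45) / (215 − 0) = -0.01586
∂h/∂y = (40.40 − 42.45) / (-155 − 0) = +0.01323
Flow direction (−∇h) has components (+0.01586 E, -0.01323 N).
Azimuth = atan2(E, N) = atan2(+0.01586, -0.01323) = 129.8° ≈ 130°.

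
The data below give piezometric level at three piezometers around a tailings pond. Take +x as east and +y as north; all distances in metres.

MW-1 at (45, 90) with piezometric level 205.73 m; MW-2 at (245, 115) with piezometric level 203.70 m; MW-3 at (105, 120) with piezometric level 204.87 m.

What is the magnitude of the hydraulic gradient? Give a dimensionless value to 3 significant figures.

Differences from MW-1: to MW-2 (Δx, Δy, Δh) = (200, 25, -2.03); to MW-3 = (60, 30, -0.86).
Solve a·Δx + b·Δy = Δh: det = 200·30 − 60·25 = 4500.
∂h/∂x = [(-2.03)·30 − (-0.86)·25] / 4500 = -0.008756
∂h/∂y = [200·(-0.86) − 60·(-2.03)] / 4500 = -0.01116
|∇h| = √(-0.008756² + -0.01116²) = 0.01418

0.0142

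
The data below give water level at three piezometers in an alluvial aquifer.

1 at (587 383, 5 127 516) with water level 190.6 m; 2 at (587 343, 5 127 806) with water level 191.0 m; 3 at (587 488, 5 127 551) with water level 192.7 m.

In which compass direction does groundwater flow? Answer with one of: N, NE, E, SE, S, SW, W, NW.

W

Taking 1 as reference: 2−1 = (-40, 290, +0.4); 3−1 = (105, 35, +2.1).
Solve a·Δx + b·Δy = Δh: det = (-40)·35 − 105·290 = -31850.
∂h/∂x = [(+0.4)·35 − (+2.1)·290] / -31850 = +0.01868
∂h/∂y = [(-40)·(+2.1) − 105·(+0.4)] / -31850 = +0.003956
Flow = −∇h = (-0.01868 east, -0.003956 north), which points west.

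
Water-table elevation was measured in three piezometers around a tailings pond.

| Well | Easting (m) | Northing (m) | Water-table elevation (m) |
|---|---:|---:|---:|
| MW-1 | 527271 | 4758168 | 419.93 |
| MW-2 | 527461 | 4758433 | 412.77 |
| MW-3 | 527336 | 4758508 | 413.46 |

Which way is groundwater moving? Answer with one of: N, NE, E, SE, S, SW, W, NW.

Differences from MW-1: to MW-2 (Δx, Δy, Δh) = (190, 265, -7.16); to MW-3 = (65, 340, -6.47).
Solve a·Δx + b·Δy = Δh: det = 190·340 − 65·265 = 47375.
∂h/∂x = [(-7.16)·340 − (-6.47)·265] / 47375 = -0.01519
∂h/∂y = [190·(-6.47) − 65·(-7.16)] / 47375 = -0.01612
Flow = −∇h = (+0.01519 east, +0.01612 north), which points northeast.

NE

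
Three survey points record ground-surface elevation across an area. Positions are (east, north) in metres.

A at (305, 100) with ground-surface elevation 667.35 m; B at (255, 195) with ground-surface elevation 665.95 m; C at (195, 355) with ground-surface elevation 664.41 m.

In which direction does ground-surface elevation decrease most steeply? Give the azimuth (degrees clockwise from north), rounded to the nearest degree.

Differences from A: to B (Δx, Δy, Δh) = (-50, 95, -1.40); to C = (-110, 255, -2.94).
Determinant of the coordinate differences = (-50)·255 − (-110)·95 = -2300.
∂z/∂x = [(-1.40)·255 − (-2.94)·95] / -2300 = +0.03378
∂z/∂y = [(-50)·(-2.94) − (-110)·(-1.40)] / -2300 = +0.003043
Steepest decrease is along −∇f: components (-0.03378 E, -0.003043 N).
Azimuth = atan2(-0.03378, -0.003043) = 264.9° ≈ 265°.

265°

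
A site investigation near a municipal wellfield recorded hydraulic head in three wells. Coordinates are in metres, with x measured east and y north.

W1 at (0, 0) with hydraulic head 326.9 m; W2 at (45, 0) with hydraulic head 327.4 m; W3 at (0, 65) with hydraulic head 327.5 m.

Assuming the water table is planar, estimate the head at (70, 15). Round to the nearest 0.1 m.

327.8 m

∂h/∂x = (327.4 − 326.9) / (45 − 0) = +0.01111
∂h/∂y = (327.5 − 326.9) / (65 − 0) = +0.009231
h(70, 15) = 326.9 + (+0.01111)·(70) + (+0.009231)·(15) = 326.9 +0.778 +0.138 = 327.816 m.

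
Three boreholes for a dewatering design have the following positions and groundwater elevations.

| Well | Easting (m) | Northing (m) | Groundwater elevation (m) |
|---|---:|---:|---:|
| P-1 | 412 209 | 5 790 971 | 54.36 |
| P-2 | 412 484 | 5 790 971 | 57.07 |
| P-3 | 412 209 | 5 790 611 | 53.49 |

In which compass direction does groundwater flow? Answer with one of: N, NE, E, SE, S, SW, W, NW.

W

∂h/∂x = (57.07 − 54.36) / (412484 − 412209) = +0.009855
∂h/∂y = (53.49 − 54.36) / (5790611 − 5790971) = +0.002417
Flow = −∇h = (-0.009855 east, -0.002417 north), which points west.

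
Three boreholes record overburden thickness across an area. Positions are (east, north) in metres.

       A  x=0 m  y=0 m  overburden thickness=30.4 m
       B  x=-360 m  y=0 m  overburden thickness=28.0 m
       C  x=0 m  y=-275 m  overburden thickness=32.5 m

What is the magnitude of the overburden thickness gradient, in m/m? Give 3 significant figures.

0.0101 m/m

∂d/∂x = (28.0 − 30.4) / (-360 − 0) = +0.006667
∂d/∂y = (32.5 − 30.4) / (-275 − 0) = -0.007636
|∇f| = √(0.006667² + -0.007636²) = 0.01014 m/m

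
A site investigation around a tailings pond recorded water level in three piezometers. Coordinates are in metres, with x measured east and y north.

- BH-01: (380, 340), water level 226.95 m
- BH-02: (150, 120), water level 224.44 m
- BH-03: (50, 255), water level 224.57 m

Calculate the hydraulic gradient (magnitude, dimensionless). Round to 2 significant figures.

0.0079

Taking BH-01 as reference: BH-02−BH-01 = (-230, -220, -2.51); BH-03−BH-01 = (-330, -85, -2.38).
Solve a·Δx + b·Δy = Δh: det = (-230)·(-85) − (-330)·(-220) = -53050.
∂h/∂x = [(-2.51)·(-85) − (-2.38)·(-220)] / -53050 = +0.005848
∂h/∂y = [(-230)·(-2.38) − (-330)·(-2.51)] / -53050 = +0.005295
|∇h| = √(0.005848² + 0.005295²) = 0.007889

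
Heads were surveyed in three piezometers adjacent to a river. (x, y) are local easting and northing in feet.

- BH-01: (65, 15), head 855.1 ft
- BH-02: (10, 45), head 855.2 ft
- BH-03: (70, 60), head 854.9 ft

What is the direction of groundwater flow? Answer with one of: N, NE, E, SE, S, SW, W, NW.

Taking BH-01 as reference: BH-02−BH-01 = (-55, 30, +0.1); BH-03−BH-01 = (5, 45, -0.2).
Determinant of the coordinate differences = (-55)·45 − 5·30 = -2625.
∂h/∂x = [(+0.1)·45 − (-0.2)·30] / -2625 = -0.004000
∂h/∂y = [(-55)·(-0.2) − 5·(+0.1)] / -2625 = -0.004000
Flow = −∇h = (+0.004000 east, +0.004000 north), which points northeast.

NE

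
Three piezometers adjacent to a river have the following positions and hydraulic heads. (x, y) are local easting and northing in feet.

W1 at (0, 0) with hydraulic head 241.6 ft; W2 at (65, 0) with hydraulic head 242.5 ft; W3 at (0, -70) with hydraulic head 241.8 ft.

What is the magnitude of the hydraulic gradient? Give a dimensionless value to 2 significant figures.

∂h/∂x = (242.5 − 241.6) / (65 − 0) = +0.01385
∂h/∂y = (241.8 − 241.6) / (-70 − 0) = -0.002857
|∇h| = √(0.01385² + -0.002857²) = 0.01414

0.014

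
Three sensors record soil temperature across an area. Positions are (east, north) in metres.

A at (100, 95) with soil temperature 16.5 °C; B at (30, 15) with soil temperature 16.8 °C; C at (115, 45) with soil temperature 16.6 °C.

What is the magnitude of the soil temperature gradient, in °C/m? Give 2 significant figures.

0.0029 °C/m

Taking A as reference: B−A = (-70, -80, +0.3); C−A = (15, -50, +0.1).
Solve a·Δx + b·Δy = ΔT: det = (-70)·(-50) − 15·(-80) = 4700.
∂T/∂x = [(+0.3)·(-50) − (+0.1)·(-80)] / 4700 = -0.001489
∂T/∂y = [(-70)·(+0.1) − 15·(+0.3)] / 4700 = -0.002447
|∇f| = √(-0.001489² + -0.002447²) = 0.002864 °C/m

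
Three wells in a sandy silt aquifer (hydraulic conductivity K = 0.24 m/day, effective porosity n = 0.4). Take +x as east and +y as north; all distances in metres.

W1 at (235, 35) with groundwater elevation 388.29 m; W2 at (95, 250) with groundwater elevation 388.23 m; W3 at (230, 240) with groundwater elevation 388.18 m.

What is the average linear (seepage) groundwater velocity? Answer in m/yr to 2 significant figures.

0.15 m/yr

With h = a·x + b·y + c and W1 as origin, the differences give:
  (-140)·a + 215·b = -0.06
  (-5)·a + 205·b = -0.11
Eliminate b (×205 and ×215, subtract): -27625·a = 11.350 → a = ∂h/∂x = -0.0004109
Back-substitute: b = ∂h/∂y = -0.0005466.
|∇h| = √(-0.0004109² + -0.0005466²) = 0.0006838
Seepage velocity v = K·i/n = 0.24 × 0.0006838 / 0.4 = 0.0004103 m/day = 0.1499 m/yr.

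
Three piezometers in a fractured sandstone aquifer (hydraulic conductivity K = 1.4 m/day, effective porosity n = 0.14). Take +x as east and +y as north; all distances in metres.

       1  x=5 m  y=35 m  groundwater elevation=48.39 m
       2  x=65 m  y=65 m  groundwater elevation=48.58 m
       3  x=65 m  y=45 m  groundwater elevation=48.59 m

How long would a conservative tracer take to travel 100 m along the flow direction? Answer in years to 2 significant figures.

7.9 years

With h = a·x + b·y + c and 1 as origin, the differences give:
  60·a + 30·b = +0.19
  60·a + 10·b = +0.20
Eliminate b (×10 and ×30, subtract): -1200·a = -4.100 → a = ∂h/∂x = +0.003417
Back-substitute: b = ∂h/∂y = -0.0005000.
|∇h| = √(0.003417² + -0.0005000²) = 0.003453
Seepage velocity v = K·i/n = 1.4 × 0.003453 / 0.14 = 0.03453 m/day.
t = 100 / 0.03453 = 2896 days = 7.93 years.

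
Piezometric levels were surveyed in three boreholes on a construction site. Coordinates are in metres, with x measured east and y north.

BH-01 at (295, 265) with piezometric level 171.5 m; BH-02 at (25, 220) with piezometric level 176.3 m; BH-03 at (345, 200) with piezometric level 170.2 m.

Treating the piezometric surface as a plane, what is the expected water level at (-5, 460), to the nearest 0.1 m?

Three-point gradient (reference BH-01): Δ to BH-02 = (-270, -45, +4.8), Δ to BH-03 = (50, -65, -1.3).
∂h/∂x = -0.01871, ∂h/∂y = +0.005606 (det = 19800).
h(-5, 460) = 171.5 + (-0.01871)·(-300) + (+0.005606)·(195) = 171.5 +5.614 +1.093 = 178.207 m.

178.2 m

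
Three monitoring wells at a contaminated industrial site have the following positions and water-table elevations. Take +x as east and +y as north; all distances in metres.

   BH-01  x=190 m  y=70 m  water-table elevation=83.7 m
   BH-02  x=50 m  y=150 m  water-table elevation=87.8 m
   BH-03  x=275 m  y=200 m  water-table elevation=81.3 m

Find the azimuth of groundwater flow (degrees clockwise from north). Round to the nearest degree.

Taking BH-01 as reference: BH-02−BH-01 = (-140, 80, +4.1); BH-03−BH-01 = (85, 130, -2.4).
Determinant of the coordinate differences = (-140)·130 − 85·80 = -25000.
∂h/∂x = [(+4.1)·130 − (-2.4)·80] / -25000 = -0.02900
∂h/∂y = [(-140)·(-2.4) − 85·(+4.1)] / -25000 = +0.0005000
Flow direction (−∇h) has components (+0.02900 E, -0.0005000 N).
Azimuth = atan2(E, N) = atan2(+0.02900, -0.0005000) = 91.0° ≈ 091°.

091°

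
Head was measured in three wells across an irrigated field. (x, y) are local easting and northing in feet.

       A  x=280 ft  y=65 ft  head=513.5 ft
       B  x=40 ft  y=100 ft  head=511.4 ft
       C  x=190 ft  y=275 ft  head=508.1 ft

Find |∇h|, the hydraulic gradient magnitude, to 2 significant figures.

0.024

Differences from A: to B (Δx, Δy, Δh) = (-240, 35, -2.1); to C = (-90, 210, -5.4).
Solve a·Δx + b·Δy = Δh: det = (-240)·210 − (-90)·35 = -47250.
∂h/∂x = [(-2.1)·210 − (-5.4)·35] / -47250 = +0.005333
∂h/∂y = [(-240)·(-5.4) − (-90)·(-2.1)] / -47250 = -0.02343
|∇h| = √(0.005333² + -0.02343²) = 0.02403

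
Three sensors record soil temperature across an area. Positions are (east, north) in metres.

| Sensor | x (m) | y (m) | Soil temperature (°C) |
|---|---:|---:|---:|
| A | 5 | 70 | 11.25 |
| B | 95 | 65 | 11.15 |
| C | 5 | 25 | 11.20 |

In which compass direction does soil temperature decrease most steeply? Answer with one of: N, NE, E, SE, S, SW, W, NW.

Three-point gradient (reference A): Δ to B = (90, -5, -0.10), Δ to C = (0, -45, -0.05).
∂T/∂x = -0.001049, ∂T/∂y = +0.001111 (det = -4050).
Steepest decrease is along −∇f = (+0.001049 E, -0.001111 N) → southeast.

SE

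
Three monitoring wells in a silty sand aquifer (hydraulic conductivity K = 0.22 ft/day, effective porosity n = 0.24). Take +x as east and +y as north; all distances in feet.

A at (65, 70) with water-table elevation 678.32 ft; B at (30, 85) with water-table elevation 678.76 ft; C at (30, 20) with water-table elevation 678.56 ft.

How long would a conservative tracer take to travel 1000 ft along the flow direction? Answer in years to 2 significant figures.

Differences from A: to B (Δx, Δy, Δh) = (-35, 15, +0.44); to C = (-35, -50, +0.24).
Solve a·Δx + b·Δy = Δh: det = (-35)·(-50) − (-35)·15 = 2275.
∂h/∂x = [(+0.44)·(-50) − (+0.24)·15] / 2275 = -0.01125
∂h/∂y = [(-35)·(+0.24) − (-35)·(+0.44)] / 2275 = +0.003077
|∇h| = √(-0.01125² + 0.003077²) = 0.01166
Seepage velocity v = K·i/n = 0.22 × 0.01166 / 0.24 = 0.01069 ft/day.
t = 1000 / 0.01069 = 9.355e+04 days = 256 years.

260 years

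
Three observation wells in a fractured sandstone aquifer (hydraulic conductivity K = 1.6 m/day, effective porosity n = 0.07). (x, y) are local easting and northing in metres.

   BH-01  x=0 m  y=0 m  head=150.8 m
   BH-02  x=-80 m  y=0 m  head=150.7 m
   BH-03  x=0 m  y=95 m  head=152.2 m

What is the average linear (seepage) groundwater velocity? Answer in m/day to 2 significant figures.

0.34 m/day

∂h/∂x = (150.7 − 150.8) / (-80 − 0) = +0.001250
∂h/∂y = (152.2 − 150.8) / (95 − 0) = +0.01474
|∇h| = √(0.001250² + 0.01474²) = 0.01479
Seepage velocity v = K·i/n = 1.6 × 0.01479 / 0.07 = 0.3381 m/day.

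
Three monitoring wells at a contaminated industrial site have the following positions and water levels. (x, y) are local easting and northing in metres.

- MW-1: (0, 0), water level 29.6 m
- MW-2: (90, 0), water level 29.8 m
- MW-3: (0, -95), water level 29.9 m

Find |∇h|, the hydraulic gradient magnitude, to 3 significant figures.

∂h/∂x = (29.8 − 29.6) / (90 − 0) = +0.002222
∂h/∂y = (29.9 − 29.6) / (-95 − 0) = -0.003158
|∇h| = √(0.002222² + -0.003158²) = 0.003861

0.00386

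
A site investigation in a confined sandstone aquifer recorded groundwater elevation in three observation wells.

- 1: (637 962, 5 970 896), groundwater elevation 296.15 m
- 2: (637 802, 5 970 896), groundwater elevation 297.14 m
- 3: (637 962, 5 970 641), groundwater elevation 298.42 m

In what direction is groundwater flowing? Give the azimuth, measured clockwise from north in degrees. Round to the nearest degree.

∂h/∂x = (297.14 − 296.15) / (637802 − 637962) = -0.006188
∂h/∂y = (298.42 − 296.15) / (5970641 − 5970896) = -0.008902
Flow direction (−∇h) has components (+0.006188 E, +0.008902 N).
Azimuth = atan2(E, N) = atan2(+0.006188, +0.008902) = 34.8° ≈ 035°.

035°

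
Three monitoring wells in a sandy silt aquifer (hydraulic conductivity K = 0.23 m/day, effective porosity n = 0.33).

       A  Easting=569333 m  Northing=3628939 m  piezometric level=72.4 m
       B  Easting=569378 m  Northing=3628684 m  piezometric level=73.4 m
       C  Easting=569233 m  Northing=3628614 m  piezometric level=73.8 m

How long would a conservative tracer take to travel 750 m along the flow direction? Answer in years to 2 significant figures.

Three-point gradient (reference A): Δ to B = (45, -255, +1.0), Δ to C = (-100, -325, +1.4).
∂h/∂x = -0.0007975, ∂h/∂y = -0.004062 (det = -40125).
|∇h| = √(-0.0007975² + -0.004062²) = 0.00414
Seepage velocity v = K·i/n = 0.23 × 0.00414 / 0.33 = 0.002885 m/day.
t = 750 / 0.002885 = 2.6e+05 days = 712 years.

710 years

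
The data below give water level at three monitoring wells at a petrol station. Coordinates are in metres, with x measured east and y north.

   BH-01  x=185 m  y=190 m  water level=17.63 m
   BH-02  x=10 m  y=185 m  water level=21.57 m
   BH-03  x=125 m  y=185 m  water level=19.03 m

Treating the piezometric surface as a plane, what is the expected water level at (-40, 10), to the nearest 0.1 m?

Taking BH-01 as reference: BH-02−BH-01 = (-175, -5, +3.94); BH-03−BH-01 = (-60, -5, +1.40).
Solve a·Δx + b·Δy = Δh: det = (-175)·(-5) − (-60)·(-5) = 575.
∂h/∂x = [(+3.94)·(-5) − (+1.40)·(-5)] / 575 = -0.02209
∂h/∂y = [(-175)·(+1.40) − (-60)·(+3.94)] / 575 = -0.01496
h(-40, 10) = 17.63 + (-0.02209)·(-225) + (-0.01496)·(-180) = 17.63 +4.970 +2.692 = 25.292 m.

25.3 m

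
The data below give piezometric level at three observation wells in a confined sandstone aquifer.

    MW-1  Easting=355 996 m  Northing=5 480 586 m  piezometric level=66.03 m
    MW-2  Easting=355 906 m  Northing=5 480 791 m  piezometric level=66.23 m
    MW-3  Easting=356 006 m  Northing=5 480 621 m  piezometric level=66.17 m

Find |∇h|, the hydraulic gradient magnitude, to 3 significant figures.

0.00503

With h = a·x + b·y + c and MW-1 as origin, the differences give:
  (-90)·a + 205·b = +0.20
  10·a + 35·b = +0.14
Eliminate b (×35 and ×205, subtract): -5200·a = -21.700 → a = ∂h/∂x = +0.004173
Back-substitute: b = ∂h/∂y = +0.002808.
|∇h| = √(0.004173² + 0.002808²) = 0.00503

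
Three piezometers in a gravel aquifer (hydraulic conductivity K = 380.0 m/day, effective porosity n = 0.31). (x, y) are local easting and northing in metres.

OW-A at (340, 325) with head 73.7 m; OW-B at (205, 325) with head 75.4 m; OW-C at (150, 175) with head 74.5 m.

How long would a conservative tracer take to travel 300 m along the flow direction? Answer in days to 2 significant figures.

15 days

With h = a·x + b·y + c and OW-A as origin, the differences give:
  (-135)·a + 0·b = +1.7
  (-190)·a + (-150)·b = +0.8
Eliminate b (×(-150) and ×0, subtract): 20250·a = -255.00 → a = ∂h/∂x = -0.01259
Back-substitute: b = ∂h/∂y = +0.01062.
|∇h| = √(-0.01259² + 0.01062²) = 0.01647
Seepage velocity v = K·i/n = 380.0 × 0.01647 / 0.31 = 20.19 m/day.
t = 300 / 20.19 = 14.86 days.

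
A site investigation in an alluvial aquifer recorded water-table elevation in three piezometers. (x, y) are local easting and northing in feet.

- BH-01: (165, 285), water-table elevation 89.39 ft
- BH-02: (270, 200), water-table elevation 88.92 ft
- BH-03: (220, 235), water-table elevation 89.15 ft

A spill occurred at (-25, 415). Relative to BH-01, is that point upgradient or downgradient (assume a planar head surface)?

With h = a·x + b·y + c and BH-01 as origin, the differences give:
  105·a + (-85)·b = -0.47
  55·a + (-50)·b = -0.24
Eliminate b (×(-50) and ×(-85), subtract): -575·a = 3.100 → a = ∂h/∂x = -0.005391
Back-substitute: b = ∂h/∂y = -0.001130.
Head at (-25, 415) = 89.39 + (-0.005391)·(-190) + (-0.001130)·(130) = 90.27 ft.
That is higher than the 89.39 ft at BH-01, so the point is upgradient.

upgradient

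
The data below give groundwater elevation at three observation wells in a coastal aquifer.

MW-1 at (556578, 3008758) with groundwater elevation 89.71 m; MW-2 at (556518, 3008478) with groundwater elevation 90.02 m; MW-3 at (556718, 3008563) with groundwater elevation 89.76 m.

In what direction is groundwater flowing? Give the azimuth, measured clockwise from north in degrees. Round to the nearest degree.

Differences from MW-1: to MW-2 (Δx, Δy, Δh) = (-60, -280, +0.31); to MW-3 = (140, -195, +0.05).
Solve a·Δx + b·Δy = Δh: det = (-60)·(-195) − 140·(-280) = 50900.
∂h/∂x = [(+0.31)·(-195) − (+0.05)·(-280)] / 50900 = -0.0009126
∂h/∂y = [(-60)·(+0.05) − 140·(+0.31)] / 50900 = -0.0009116
Flow direction (−∇h) has components (+0.0009126 E, +0.0009116 N).
Azimuth = atan2(E, N) = atan2(+0.0009126, +0.0009116) = 45.0° ≈ 045°.

045°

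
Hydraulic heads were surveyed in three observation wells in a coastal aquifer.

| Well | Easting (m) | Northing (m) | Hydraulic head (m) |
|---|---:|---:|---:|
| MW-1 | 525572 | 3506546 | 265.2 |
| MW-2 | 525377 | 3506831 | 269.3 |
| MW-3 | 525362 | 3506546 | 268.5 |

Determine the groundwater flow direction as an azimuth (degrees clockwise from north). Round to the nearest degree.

Three-point gradient (reference MW-1): Δ to MW-2 = (-195, 285, +4.1), Δ to MW-3 = (-210, 0, +3.3).
∂h/∂x = -0.01571, ∂h/∂y = +0.003634 (det = 59850).
Flow direction (−∇h) has components (+0.01571 E, -0.003634 N).
Azimuth = atan2(E, N) = atan2(+0.01571, -0.003634) = 103.0° ≈ 103°.

103°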